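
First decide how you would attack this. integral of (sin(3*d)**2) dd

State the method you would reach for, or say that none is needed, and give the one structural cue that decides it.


Technique: a trigonometric identity — the even exponent on sin(3*d)**2 signals one move: rewrite via cos of the doubled angle.


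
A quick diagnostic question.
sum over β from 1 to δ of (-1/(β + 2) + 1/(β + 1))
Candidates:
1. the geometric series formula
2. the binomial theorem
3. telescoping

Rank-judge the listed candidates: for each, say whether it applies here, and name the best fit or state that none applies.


Method: telescoping — spot the paired structure — each term adds 1/(β + 1) and subtracts its successor value, which the next term restores: the definition of a telescoping chain.
- the geometric series formula: no single multiplier carries one term to the next throughout the sum.
- the binomial theorem — there is no sum-raised-to-a-power identity hiding in these terms.
- telescoping — yes, a natural case for it.


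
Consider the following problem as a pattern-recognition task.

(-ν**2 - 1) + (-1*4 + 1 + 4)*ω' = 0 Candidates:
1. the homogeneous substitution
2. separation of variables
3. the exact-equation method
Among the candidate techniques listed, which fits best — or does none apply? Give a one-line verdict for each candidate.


Best approach: no special technique — solved for the derivative, ω never appears on the right — this is a direct integration in ν, not a differential-equations problem at heart.
- the homogeneous substitution: the slope is not a function of the ratio of the variables alone.
- separation of variables — any separation here is vacuous (nothing depends on the unknown); direct integration is the honest label.
- the exact-equation method — the unknown never enters the equation — exactness holds emptily, with nothing for the method to add.


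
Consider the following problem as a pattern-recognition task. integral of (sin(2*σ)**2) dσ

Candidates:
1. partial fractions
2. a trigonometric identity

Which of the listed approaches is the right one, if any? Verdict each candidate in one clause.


Diagnosis: a trigonometric identity — sin(2*σ)**2 calls for power reduction: rewrite via double angles before any antiderivative is attempted.
- partial fractions — there is no rational-function structure to decompose.
- a trigonometric identity: applies; the problem has the shape this method handles.


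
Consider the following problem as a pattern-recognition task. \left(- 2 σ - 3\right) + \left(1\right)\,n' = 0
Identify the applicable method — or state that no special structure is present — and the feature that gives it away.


Method: no special technique — with n absent the equation is not coupled at all: direct integration in σ.


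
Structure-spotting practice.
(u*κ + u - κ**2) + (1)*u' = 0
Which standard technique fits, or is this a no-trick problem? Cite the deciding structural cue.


Verdict: a linear integrating factor — the unknown enters only to the first power against a nonzero forcing term — the integrating-factor template applies directly.


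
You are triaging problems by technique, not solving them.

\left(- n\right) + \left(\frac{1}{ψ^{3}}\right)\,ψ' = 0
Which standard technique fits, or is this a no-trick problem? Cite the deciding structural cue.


Best approach: separation of variables — the slope splits multiplicatively: n carrying all n-dependence times ψ^{3} carrying all ψ-dependence — separate and integrate. An exactness check succeeds on this form as well — separation and the potential function arrive at the same answer, separation more directly.


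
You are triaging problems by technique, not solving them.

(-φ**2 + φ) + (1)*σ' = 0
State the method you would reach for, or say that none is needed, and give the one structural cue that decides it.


Diagnosis: no special technique — the slope is a pure function of φ; integrate both sides and be done.


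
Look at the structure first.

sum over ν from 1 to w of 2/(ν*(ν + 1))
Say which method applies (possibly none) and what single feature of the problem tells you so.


Technique: telescoping — 2/(ν*(ν + 1)) decomposes into shift-paired simple fractions; the series telescopes to finitely many boundary pieces.


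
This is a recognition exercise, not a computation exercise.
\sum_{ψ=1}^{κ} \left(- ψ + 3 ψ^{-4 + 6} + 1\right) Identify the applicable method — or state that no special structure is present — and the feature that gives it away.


Method: no special technique — every summand is a constant multiple of a power of ψ — apply the standard power-sum identities one degree at a time.


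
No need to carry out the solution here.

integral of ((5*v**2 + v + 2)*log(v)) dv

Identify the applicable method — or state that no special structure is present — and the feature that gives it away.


Method: integration by parts — the logarithm log(v) has no power-rule antiderivative to read off directly, but its derivative is algebraic — so differentiate log(v) and integrate the polynomial factor 5*v**2 + v + 2.


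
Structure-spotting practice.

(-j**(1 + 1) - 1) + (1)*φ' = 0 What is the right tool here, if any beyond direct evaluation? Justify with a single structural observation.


Method: no special technique — the slope is a pure function of j; integrate both sides and be done.


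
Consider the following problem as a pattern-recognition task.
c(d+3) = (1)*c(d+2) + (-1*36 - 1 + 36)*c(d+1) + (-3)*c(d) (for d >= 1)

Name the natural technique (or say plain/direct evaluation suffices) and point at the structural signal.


Verdict: the characteristic-root method — fixed numeric weights on consecutive terms and no forcing term added: the root method in its home territory.


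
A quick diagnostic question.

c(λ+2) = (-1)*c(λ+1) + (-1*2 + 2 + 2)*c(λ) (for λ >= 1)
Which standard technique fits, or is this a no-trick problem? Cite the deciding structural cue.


Technique: the characteristic-root method — no index-dependence in the weights and nothing inhomogeneous: classic characteristic-equation setup.


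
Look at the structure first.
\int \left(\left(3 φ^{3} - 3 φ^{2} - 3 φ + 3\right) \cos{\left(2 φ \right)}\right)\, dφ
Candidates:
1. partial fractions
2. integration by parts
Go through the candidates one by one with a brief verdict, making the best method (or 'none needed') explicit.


Diagnosis: integration by parts — differentiate 3 φ^{3} - 3 φ^{2} - 3 φ + 3, integrate \cos{\left(2 φ \right)}: each pass lowers the polynomial degree, so parts terminates.
- partial fractions — there is no rational-function structure to decompose.
- integration by parts — yes — fits the structure here.


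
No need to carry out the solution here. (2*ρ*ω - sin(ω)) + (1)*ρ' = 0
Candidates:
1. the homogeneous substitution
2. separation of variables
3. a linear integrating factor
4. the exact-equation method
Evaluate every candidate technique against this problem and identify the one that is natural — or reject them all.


Verdict: a linear integrating factor — linear in the unknown with genuine forcing: multiply through by the exponential of the integrated coefficient and the left side closes into one derivative.
- the homogeneous substitution: the ratio substitution does not collapse this equation.
- separation of variables — the two dependences are entangled, not a clean product of one-variable pieces.
- a linear integrating factor: yes, a natural case for it.
- the exact-equation method: no potential function has this form as its differential, as written.


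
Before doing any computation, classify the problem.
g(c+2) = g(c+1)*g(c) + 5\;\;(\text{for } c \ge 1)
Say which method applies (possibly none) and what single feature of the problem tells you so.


Verdict: no special technique — the recurrence is nonlinear in the sequence terms; no linear-recurrence method fits it as written — one iterates or studies it directly.


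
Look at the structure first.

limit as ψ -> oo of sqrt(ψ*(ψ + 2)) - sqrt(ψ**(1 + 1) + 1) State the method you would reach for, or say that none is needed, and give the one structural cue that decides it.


Method: conjugate multiplication — infinity minus infinity with a radical in play — multiply by the conjugate so the divergences of sqrt(ψ*(ψ + 2)) and sqrt(ψ**(1 + 1) + 1) annihilate.


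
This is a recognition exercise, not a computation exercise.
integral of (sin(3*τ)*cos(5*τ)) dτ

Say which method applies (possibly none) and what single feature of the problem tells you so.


Method: a trigonometric identity — distinct frequencies under one product (sin(3*τ)*cos(5*τ)): the product-to-sum identity is the systematic route to an integrable form.


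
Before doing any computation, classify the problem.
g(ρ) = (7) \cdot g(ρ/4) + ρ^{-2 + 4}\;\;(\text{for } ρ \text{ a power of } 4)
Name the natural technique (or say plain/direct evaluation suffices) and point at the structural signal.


Diagnosis: the master substitution — treat m = log base 4 of ρ as the new clock: one recursion step advances m by one while ρ scales by 4.


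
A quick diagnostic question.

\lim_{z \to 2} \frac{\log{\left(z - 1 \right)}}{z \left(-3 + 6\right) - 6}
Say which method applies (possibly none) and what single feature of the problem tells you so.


Verdict: l'Hôpital's rule (0/0) — plug in 2: top and bottom both hit zero, so differentiate each and retry. One could equally expand both pieces locally and compare leading terms; the rule does that in one stroke.


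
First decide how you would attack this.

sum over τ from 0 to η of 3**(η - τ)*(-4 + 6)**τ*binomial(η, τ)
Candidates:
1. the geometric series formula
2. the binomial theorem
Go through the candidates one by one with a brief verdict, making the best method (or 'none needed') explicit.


Verdict: the binomial theorem — binomial(η, τ) weighting matched powers of (-4 + 6) and 3 is the expanded form of ((-4 + 6) + 3)^η — fold it back up.
- the geometric series formula — the ratio of consecutive terms depends on the index.
- the binomial theorem: yes, a natural case for it.


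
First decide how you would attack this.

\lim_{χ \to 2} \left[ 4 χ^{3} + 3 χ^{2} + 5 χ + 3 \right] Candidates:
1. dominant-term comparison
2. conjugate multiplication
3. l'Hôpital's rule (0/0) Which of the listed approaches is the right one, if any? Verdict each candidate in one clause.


Method: no special technique — no vanishing denominator and no indeterminate clash at the point — evaluation is immediate.
- dominant-term comparison — this is not a rational comparison of growth rates at infinity.
- conjugate multiplication: no difference of divergent radicals appears, so rationalizing has nothing to cancel.
- l'Hôpital's rule (0/0): evaluation at the point is determinate, so the rule has nothing to repair.


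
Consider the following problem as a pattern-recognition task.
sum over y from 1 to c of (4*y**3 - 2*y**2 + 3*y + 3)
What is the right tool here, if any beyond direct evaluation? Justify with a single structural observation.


Diagnosis: no special technique — every summand is a constant multiple of a power of y — apply the standard power-sum identities one degree at a time.


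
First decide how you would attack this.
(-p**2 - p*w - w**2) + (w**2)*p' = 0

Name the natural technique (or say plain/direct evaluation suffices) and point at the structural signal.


Verdict: the homogeneous substitution — solved for the derivative, the right side is unchanged under scaling w and p together — it depends only on the ratio p/w, so substitute a single ratio variable.


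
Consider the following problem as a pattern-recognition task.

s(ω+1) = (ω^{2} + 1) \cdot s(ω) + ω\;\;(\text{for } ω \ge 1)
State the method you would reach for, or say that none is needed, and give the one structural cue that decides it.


Technique: a summation factor — with the index-dependent coefficient ω^{2} + 1, dividing by the cumulative product turns the left side into a pure difference.


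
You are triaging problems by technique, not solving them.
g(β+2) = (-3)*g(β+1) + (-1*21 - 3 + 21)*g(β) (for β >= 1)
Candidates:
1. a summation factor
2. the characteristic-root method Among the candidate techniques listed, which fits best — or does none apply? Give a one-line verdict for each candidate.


Verdict: the characteristic-root method — every coefficient is a fixed number and the forcing is zero — substitute r^β and read off the root equation.
- a summation factor: the recurrence reaches back more than one step, outside the first-order family a summation factor normalizes.
- the characteristic-root method — applies; the problem has the shape this method handles.


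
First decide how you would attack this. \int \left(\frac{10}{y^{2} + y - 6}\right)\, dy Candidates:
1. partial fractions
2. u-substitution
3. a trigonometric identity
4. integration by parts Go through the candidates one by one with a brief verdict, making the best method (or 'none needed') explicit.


Best approach: partial fractions — a proper rational integrand whose denominator splits into simpler factors — decompose into partial fractions first.
- partial fractions: applicable, and directly so.
- u-substitution — no subexpression of the integrand pairs with its own derivative as a factor — individual terms may offer their own substitutions, but any change of variable covering the whole integral would have to be constructed from outside the expression.
- a trigonometric identity: with no trigonometric functions present, identity rewriting has no target.
- integration by parts: the integrand does not split as a nonconstant polynomial times an exp, sine, cosine of a linear argument, or logarithm — no polynomial-kernel parts product to differentiate one side of.


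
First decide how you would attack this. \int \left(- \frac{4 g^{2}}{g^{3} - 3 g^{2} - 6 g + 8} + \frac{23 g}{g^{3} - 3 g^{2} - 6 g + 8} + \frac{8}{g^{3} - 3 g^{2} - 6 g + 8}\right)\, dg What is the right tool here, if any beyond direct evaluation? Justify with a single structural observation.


Verdict: partial fractions — g^{3} - 3 g^{2} - 6 g + 8 splits into linear pieces, so the quotient is a sum of simple fractions — decompose before integrating.


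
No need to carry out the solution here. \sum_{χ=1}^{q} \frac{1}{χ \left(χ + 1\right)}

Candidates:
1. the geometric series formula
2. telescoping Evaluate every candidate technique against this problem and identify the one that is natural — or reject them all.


Diagnosis: telescoping — split \frac{1}{χ \left(χ + 1\right)} by partial fractions and the pieces are one function at shifted arguments — interior terms cancel.
- the geometric series formula: the ratio of consecutive terms depends on the index.
- telescoping — applicable, and directly so.


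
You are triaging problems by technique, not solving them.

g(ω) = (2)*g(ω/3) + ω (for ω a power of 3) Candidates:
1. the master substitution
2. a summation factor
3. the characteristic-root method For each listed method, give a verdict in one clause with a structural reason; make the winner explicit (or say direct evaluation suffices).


Diagnosis: the master substitution — treat m = log base 3 of ω as the new clock: one recursion step advances m by one while ω scales by 3.
- the master substitution — applicable, and directly so.
- a summation factor: a divided-index call is outside the fixed-shift first-order family a summation factor normalizes.
- the characteristic-root method: a divided-index call is not the fixed-shift linear shape that characteristic roots solve.


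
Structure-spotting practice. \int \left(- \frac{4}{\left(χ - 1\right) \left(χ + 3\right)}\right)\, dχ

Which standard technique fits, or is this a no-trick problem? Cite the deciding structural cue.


Best approach: partial fractions — the bottom factors while the top stays lower-degree — split into simple fractions and integrate piece by piece.


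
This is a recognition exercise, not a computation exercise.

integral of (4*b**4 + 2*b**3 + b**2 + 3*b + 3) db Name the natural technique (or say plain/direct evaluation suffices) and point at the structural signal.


Diagnosis: no special technique — the integrand is a sum of constant multiples of powers of b — integrate term by term.


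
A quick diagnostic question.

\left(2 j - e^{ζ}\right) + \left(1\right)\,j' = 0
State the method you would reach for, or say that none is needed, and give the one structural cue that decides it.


Diagnosis: a linear integrating factor — arrange it as j' + 2·j = (the forcing term) and the integrating factor does the rest.


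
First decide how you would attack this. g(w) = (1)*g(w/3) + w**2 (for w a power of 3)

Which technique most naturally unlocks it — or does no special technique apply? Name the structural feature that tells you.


Best approach: the master substitution — a divide-and-conquer shape: argument w/3, so change variables with w = 3^m and solve the linear version.


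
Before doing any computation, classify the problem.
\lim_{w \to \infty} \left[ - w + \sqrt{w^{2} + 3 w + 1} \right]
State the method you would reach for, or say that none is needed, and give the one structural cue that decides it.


Best approach: conjugate multiplication — two divergent pieces with a minus sign between them and a radical in the mix: rationalize \sqrt{w^{2} + 3 w + 1} - w before any limit law applies.


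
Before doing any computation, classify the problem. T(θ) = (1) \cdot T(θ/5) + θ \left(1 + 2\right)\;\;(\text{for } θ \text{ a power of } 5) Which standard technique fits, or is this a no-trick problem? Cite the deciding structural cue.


Method: the master substitution — the argument contracts 5-fold per step: reindex θ exponentially and solve the linear recurrence in the new index.


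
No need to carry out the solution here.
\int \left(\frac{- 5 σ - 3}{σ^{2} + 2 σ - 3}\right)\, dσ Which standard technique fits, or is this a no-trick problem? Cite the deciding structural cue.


Method: partial fractions — a proper rational integrand over the factorable σ^{2} + 2 σ - 3: partial fractions reduce it to elementary pieces.


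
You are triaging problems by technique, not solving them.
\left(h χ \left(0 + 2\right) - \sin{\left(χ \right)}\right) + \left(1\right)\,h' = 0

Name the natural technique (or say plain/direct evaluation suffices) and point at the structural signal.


Best approach: a linear integrating factor — the unknown enters only to the first power against a nonzero forcing term — the integrating-factor template applies directly.


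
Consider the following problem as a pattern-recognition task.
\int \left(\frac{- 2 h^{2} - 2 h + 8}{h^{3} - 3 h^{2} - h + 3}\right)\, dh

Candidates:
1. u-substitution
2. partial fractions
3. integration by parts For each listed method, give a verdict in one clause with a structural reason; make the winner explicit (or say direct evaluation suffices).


Best approach: partial fractions — each factor of h^{3} - 3 h^{2} - h + 3 owns one elementary piece of the integrand — separate them and integrate piecewise.
- u-substitution — no subexpression of the integrand serves as a whole-integral substitution inner — individual terms may offer their own, but none carries its derivative as a factor of the full integrand; a working change of variable would have to be constructed from outside the expression.
- partial fractions — applies; the problem has the shape this method handles.
- integration by parts — the nonconstant-polynomial-times-standard-kernel pattern (an exp, sine, cosine, or logarithm partner) is absent.


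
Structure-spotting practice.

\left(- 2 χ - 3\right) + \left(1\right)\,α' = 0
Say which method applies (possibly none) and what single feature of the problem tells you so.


Method: no special technique — the slope is a pure function of χ; integrate both sides and be done.


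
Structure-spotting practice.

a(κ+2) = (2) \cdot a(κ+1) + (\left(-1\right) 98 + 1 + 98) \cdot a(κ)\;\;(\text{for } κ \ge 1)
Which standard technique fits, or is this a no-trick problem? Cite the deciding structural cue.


Verdict: the characteristic-root method — constant coefficients and linearity mean the ansatz r^κ reduces it to solving the characteristic polynomial.


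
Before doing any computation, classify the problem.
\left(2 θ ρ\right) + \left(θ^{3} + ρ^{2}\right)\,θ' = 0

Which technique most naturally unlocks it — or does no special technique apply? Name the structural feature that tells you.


Diagnosis: the exact-equation method — because the two cross partials coincide, the form is conservative as written — recover its potential in (ρ, θ).


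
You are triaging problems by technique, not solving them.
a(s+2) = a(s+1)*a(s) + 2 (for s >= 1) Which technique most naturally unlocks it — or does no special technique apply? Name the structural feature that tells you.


Best approach: no special technique — a nonlinear dependence on earlier terms breaks linearity, and with it every superposition-based closed form.


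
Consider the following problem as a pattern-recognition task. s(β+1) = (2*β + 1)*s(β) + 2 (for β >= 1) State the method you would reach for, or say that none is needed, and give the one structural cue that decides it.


Method: a summation factor — because the multiplier 2*β + 1 is index-dependent, divide through by its running product and sum the resulting differences.


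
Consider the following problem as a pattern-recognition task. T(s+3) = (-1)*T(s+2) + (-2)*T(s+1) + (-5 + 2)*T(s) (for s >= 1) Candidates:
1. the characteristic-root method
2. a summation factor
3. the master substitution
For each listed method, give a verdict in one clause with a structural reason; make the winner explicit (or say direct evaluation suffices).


Best approach: the characteristic-root method — the recurrence treats every index alike (constant coefficients, no forcing) — precisely the regime where r^s trials close it.
- the characteristic-root method: a fit — the right tool for this form.
- a summation factor — a summation factor telescopes one-step recursions; this one carries higher-order memory.
- the master substitution: there is no divide-the-index recursive argument.


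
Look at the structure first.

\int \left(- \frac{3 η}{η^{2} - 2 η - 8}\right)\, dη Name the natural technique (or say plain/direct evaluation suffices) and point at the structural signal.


Method: partial fractions — the denominator η^{2} - 2 η - 8 factors, so the quotient decomposes into elementary partial fractions term by term.


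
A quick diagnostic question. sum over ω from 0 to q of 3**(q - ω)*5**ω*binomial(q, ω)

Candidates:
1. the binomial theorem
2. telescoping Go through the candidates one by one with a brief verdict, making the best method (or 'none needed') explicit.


Diagnosis: the binomial theorem — the summand is term ω of a binomial expansion in 5 and 3; the whole sum is a single power.
- the binomial theorem: applies; the problem has the shape this method handles.
- telescoping — in the displayed form, no term reappears at a neighboring index to cancel against.


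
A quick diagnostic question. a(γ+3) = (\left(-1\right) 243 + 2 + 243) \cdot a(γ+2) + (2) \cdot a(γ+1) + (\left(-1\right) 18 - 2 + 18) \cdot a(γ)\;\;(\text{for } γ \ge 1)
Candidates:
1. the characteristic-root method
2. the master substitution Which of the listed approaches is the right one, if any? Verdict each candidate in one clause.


Verdict: the characteristic-root method — shift-invariance with fixed coefficients calls for exponential trials; the characteristic polynomial finds every r^γ.
- the characteristic-root method — yes — fits the structure here.
- the master substitution: the recursive argument is a shift of the index, not a fixed fraction of it.


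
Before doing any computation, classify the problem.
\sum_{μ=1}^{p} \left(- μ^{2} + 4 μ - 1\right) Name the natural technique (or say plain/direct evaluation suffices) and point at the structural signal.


Verdict: no special technique — every summand is a constant multiple of a power of μ — apply the standard power-sum identities one degree at a time.


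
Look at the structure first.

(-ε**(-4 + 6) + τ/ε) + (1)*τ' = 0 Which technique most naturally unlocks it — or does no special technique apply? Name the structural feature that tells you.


Verdict: a linear integrating factor — linear in the unknown with genuine forcing: multiply through by the exponential of the integrated coefficient and the left side closes into one derivative.


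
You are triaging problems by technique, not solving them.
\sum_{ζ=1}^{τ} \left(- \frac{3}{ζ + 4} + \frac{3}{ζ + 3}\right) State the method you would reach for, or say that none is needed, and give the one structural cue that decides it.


Diagnosis: telescoping — a difference of consecutive values of one function (\frac{3}{ζ + 3} at one index and the next) — telescoping by construction.


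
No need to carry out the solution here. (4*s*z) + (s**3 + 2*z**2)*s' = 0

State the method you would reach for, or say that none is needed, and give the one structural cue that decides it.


Best approach: the exact-equation method — because the two cross partials coincide, the form is conservative as written — recover its potential in (z, s).


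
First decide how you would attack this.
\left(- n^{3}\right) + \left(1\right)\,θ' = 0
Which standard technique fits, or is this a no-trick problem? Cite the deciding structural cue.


Technique: no special technique — the slope is a pure function of n; integrate both sides and be done.


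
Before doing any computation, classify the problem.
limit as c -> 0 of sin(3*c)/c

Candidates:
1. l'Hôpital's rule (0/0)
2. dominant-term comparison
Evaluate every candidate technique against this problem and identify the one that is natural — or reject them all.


Diagnosis: l'Hôpital's rule (0/0) — substituting 0 gives 0 over 0; differentiate top and bottom once and re-evaluate. Known elementary limits would finish this too — the rule just bypasses the case analysis.
- l'Hôpital's rule (0/0): a fit — the right tool for this form.
- dominant-term comparison: no dominant-degree comparison decides it.


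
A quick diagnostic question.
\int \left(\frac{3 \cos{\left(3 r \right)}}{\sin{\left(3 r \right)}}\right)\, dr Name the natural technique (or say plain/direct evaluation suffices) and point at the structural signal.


Diagnosis: u-substitution — set u = \sin{\left(3 r \right)}: a constant multiple of its derivative, namely 3 \cos{\left(3 r \right)}, is present as a factor once the integrand is collected, so the du is sitting there waiting.


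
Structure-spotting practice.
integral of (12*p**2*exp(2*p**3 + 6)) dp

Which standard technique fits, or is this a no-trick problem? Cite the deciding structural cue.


Best approach: u-substitution — viewed as a product, the integrand is a composition evaluated at 2*p**3 + 6 times (a constant multiple of) that inner expression's derivative, so u = 2*p**3 + 6 makes it elementary.


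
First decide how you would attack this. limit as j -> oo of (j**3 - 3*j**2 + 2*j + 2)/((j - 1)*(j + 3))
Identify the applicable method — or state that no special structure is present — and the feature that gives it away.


Diagnosis: dominant-term comparison — divide by the highest power of j present: lower-order terms vanish and the dominant ratio remains. Differentiating the expression as a single quotient would eventually settle it as well; matching dominant growth settles it immediately.


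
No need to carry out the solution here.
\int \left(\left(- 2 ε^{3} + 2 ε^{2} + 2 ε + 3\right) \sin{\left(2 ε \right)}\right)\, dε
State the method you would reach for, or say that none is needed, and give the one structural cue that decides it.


Best approach: integration by parts — a polynomial factor - 2 ε^{3} + 2 ε^{2} + 2 ε + 3 multiplies \sin{\left(2 ε \right)}; differentiating - 2 ε^{3} + 2 ε^{2} + 2 ε + 3 lowers its degree while \sin{\left(2 ε \right)} integrates cleanly, so parts wins.


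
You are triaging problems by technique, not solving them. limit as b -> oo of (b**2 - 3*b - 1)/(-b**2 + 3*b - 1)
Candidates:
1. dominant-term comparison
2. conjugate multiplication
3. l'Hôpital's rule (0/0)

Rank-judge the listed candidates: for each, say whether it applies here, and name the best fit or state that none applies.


Verdict: dominant-term comparison — growth-rate triage: the leading powers of b decide the limit, everything else is noise.
- dominant-term comparison — yes — fits the structure here.
- conjugate multiplication — the conjugate move applies to radical differences, which this is not.
- l'Hôpital's rule (0/0): as a single quotient the expression runs to ∞/∞ at the limit point — an at-infinity form of the rule would apply, though the leading-growth comparison is the direct reading.


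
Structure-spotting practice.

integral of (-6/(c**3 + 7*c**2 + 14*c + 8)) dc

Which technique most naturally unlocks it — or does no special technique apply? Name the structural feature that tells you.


Diagnosis: partial fractions — the bottom factors while the top stays lower-degree — split into simple fractions and integrate piece by piece.


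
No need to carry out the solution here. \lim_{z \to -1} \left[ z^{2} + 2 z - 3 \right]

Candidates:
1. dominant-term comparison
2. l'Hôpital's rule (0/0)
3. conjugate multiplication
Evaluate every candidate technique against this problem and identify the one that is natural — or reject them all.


Diagnosis: no special technique — nothing blocks direct substitution at -1: plug in and finish.
- dominant-term comparison: no dominant power emerges to decide the limit by degree comparison.
- l'Hôpital's rule (0/0) — substituting the point gives a finite value outright — there is no indeterminate clash to repair.
- conjugate multiplication: multiplying by a conjugate would not remove any indeterminacy here.


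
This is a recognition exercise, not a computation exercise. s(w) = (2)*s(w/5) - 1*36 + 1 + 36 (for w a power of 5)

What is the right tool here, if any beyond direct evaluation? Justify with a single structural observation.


Method: the master substitution — treat m = log base 5 of w as the new clock: one recursion step advances m by one while w scales by 5.


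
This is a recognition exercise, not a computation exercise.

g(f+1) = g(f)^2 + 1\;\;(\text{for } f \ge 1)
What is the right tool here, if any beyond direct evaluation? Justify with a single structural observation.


Verdict: no special technique — the unknown sequence enters the update nonlinearly, so no linear method fits the recurrence as written — direct iteration remains.


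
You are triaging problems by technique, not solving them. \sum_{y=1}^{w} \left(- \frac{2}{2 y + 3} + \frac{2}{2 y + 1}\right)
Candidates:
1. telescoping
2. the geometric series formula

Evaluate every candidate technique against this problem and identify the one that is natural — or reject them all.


Diagnosis: telescoping — each term adds \frac{2}{2 y + 1} and subtracts the same expression advanced one index; that subtracted piece cancels against the next term's added copy — only the boundary terms survive.
- telescoping — applies; the problem has the shape this method handles.
- the geometric series formula: the term-to-term ratio changes with the index, so the geometric formula cannot close it.


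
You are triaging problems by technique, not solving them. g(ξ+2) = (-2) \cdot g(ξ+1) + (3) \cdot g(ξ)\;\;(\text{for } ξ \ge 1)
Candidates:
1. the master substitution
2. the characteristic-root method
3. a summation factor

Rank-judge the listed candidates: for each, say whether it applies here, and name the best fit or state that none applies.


Method: the characteristic-root method — try a geometric ansatz r^ξ: constant coefficients turn the recurrence into one polynomial equation in r.
- the master substitution: with no divided-index recursive call, reindexing by powers of a base buys nothing.
- the characteristic-root method — yes, a natural case for it.
- a summation factor: a summation factor telescopes one-step recursions; this one carries higher-order memory.


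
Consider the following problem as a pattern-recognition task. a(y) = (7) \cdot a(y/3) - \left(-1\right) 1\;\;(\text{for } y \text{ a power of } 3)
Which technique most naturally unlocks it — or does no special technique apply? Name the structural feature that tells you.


Diagnosis: the master substitution — treat m = log base 3 of y as the new clock: one recursion step advances m by one while y scales by 3.


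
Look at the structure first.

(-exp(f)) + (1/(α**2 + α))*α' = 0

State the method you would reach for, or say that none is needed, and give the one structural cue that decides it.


Best approach: separation of variables — solved for the derivative, the right side splits multiplicatively into a function of each variable alone — divide and integrate each side. This doubles as a Bernoulli equation in the unknown as written; dividing and integrating works on it directly.


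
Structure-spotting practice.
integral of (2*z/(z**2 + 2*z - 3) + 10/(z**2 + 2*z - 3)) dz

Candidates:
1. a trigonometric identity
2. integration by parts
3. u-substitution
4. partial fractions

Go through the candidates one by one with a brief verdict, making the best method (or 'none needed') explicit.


Best approach: partial fractions — z**2 + 2*z - 3 splits into linear pieces, so the quotient is a sum of simple fractions — decompose before integrating.
- a trigonometric identity — with no trigonometric functions present, identity rewriting has no target.
- integration by parts — no split into a nonconstant polynomial times one of the standard kernels — exp, sine, or cosine of a linear argument, or a logarithm — applies here.
- u-substitution: no subexpression of the integrand serves as a whole-integral substitution inner — individual terms may offer their own, but none carries its derivative as a factor of the full integrand; a working change of variable would have to be constructed from outside the expression.
- partial fractions — applies; the problem has the shape this method handles.


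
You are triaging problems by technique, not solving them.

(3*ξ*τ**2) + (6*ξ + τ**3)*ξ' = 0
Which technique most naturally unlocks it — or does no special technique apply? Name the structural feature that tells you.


Method: the exact-equation method — the compatibility test passes: the ξ-derivative of 3*ξ*τ**2 matches the τ-derivative of 6*ξ + τ**3, so integrate a potential.


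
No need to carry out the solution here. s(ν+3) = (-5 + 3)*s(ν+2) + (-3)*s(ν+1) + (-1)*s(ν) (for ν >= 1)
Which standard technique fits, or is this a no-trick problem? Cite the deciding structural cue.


Verdict: the characteristic-root method — because shifting ν leaves the equation's coefficients unchanged, exponential trials reduce it to algebra.


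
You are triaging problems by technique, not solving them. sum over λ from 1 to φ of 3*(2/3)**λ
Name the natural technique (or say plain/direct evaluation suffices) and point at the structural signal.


Method: the geometric series formula — term-over-term division gives 2/3 every time — index-free ratio, geometric sum formula applies.


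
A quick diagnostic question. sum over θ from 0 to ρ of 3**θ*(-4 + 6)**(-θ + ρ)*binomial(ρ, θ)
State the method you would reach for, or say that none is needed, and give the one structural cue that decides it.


Diagnosis: the binomial theorem — the binomial coefficients weight matched powers of 3 and (-4 + 6), which is exactly the expansion of a binomial power.


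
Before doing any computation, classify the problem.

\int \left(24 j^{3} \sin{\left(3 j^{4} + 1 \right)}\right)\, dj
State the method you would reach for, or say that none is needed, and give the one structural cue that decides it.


Method: u-substitution — a chain-rule shadow: 24 j^{3} alongside a function of 3 j^{4} + 1 means u = 3 j^{4} + 1 unwinds the composition in one step.


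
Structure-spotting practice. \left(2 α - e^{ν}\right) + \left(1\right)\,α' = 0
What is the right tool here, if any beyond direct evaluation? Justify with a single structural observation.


Technique: a linear integrating factor — α appears only to the first power with coefficient 2 — the classic integrating-factor setup.


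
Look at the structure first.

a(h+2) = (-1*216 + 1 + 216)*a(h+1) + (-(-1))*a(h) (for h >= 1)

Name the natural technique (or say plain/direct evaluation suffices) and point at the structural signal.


Best approach: the characteristic-root method — fixed numeric weights on consecutive terms and no forcing term added: the root method in its home territory.


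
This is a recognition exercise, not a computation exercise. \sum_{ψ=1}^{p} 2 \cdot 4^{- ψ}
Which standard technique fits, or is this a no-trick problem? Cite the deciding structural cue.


Verdict: the geometric series formula — consecutive terms stand in a fixed index-free ratio — the geometric sum formula closes it.


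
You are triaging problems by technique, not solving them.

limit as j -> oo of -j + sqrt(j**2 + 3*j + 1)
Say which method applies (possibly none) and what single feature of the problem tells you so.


Technique: conjugate multiplication — an infinity-minus-infinity difference with a surviving radical — multiply by the conjugate to cancel the divergence.


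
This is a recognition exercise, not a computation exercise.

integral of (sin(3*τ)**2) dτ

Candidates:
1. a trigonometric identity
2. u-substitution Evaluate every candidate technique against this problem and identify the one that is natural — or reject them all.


Method: a trigonometric identity — sin(3*τ)**2 calls for power reduction: rewrite via double angles before any antiderivative is attempted.
- a trigonometric identity: applicable, and directly so.
- u-substitution — no subexpression of the integrand pairs with its own derivative as a factor — individual terms may offer their own substitutions, but any change of variable covering the whole integral would have to be constructed from outside the expression.


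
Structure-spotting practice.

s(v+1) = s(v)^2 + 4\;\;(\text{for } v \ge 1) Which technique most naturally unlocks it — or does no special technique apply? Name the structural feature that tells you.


Method: no special technique — a nonlinear dependence on earlier terms breaks linearity, and with it every superposition-based closed form.


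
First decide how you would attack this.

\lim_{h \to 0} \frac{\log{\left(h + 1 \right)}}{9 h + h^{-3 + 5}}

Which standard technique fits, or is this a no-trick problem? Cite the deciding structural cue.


Best approach: l'Hôpital's rule (0/0) — both numerator and denominator vanish at 0: the genuine 0/0 indeterminate that l'Hôpital exists for. A local series expansion at the point resolves it as well; the rule is the packaged version of that step.


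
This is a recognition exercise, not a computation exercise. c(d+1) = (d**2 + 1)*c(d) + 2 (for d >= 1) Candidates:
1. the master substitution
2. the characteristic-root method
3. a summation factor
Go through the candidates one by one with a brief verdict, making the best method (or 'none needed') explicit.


Diagnosis: a summation factor — one-term recursion with variable weight d**2 + 1 is solved by product normalization, not by root-finding.
- the master substitution: no fixed divisor shrinks the index between calls.
- the characteristic-root method — the coefficients change with the index, which the root method cannot absorb.
- a summation factor: applies; the problem has the shape this method handles.
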